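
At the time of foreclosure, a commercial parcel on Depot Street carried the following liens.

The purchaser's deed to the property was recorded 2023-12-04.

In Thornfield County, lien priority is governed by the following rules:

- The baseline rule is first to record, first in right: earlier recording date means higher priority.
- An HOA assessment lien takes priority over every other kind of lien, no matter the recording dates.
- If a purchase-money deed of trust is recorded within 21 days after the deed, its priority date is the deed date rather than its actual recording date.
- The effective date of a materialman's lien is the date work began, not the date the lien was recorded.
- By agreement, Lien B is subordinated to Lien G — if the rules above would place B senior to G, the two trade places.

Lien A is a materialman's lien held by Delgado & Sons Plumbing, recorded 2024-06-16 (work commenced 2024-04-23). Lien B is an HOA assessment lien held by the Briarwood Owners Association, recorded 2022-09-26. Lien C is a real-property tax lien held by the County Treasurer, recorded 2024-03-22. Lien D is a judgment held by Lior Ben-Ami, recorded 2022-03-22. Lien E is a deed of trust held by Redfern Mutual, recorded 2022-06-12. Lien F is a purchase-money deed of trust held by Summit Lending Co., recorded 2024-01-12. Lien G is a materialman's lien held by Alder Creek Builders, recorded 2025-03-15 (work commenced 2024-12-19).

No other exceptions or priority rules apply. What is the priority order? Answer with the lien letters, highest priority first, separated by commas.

Effective dates: A's effective date is 2024-04-23, when work began; F missed the 21-day window (39 days after the deed), so its recording date stands; G's effective date is 2024-12-19, when work began.
B, as an HOA assessment lien, has superpriority and ranks first.
Among the remaining liens, by effective date: D (2022-03-22), E (2022-06-12), F (2024-01-12), C (2024-03-22), A (2024-04-23), G (2024-12-19).
Because B would otherwise rank above G, the subordination swaps them.

G, D, E, F, C, A, B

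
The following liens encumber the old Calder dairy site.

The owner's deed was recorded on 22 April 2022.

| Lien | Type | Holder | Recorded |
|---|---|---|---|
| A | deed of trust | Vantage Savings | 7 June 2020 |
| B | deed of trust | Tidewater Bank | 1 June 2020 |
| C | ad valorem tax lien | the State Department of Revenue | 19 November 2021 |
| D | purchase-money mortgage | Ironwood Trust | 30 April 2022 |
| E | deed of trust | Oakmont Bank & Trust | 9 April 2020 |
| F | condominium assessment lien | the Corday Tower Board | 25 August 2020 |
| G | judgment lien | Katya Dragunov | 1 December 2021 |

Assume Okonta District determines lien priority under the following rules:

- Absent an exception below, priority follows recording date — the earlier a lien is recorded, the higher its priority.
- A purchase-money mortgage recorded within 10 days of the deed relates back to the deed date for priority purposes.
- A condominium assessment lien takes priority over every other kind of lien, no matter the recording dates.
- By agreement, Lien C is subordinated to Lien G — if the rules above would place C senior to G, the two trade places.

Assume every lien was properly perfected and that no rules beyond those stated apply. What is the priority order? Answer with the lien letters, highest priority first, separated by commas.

F, E, B, A, G, C, D

Effective dates: D was recorded within the 10-day window, so its effective date is the deed date 22 April 2022.
F is a condominium assessment lien, so it outranks all other liens regardless of date.
Remaining liens by effective date: E (9 April 2020), B (1 June 2020), A (7 June 2020), C (19 November 2021), G (1 December 2021), D (22 April 2022).
C is senior to G before the subordination, so the two trade places.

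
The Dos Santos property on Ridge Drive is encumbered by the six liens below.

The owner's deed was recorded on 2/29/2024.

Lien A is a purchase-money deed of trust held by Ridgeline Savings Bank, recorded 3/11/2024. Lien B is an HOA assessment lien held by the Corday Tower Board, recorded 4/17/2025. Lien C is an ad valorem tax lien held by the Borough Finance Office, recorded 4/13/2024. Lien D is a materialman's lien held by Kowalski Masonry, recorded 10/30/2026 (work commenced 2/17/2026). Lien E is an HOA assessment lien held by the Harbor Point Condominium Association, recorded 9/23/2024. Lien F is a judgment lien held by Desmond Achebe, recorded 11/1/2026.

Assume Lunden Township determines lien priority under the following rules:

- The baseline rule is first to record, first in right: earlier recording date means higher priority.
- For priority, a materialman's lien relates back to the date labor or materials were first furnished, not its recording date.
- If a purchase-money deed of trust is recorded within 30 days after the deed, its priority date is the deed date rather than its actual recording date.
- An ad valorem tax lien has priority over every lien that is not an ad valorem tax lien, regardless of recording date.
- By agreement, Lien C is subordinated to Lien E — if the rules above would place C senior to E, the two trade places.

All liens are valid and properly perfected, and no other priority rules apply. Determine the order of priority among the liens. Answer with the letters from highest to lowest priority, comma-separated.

E, A, C, B, D, F

Effective dates: A's effective date is the deed date, 2/29/2024; D's effective date is 2/17/2026, when work began.
C, as an ad valorem tax lien, has superpriority and ranks first.
Among the remaining liens, by effective date: A (2/29/2024), E (9/23/2024), B (4/17/2025), D (2/17/2026), F (11/1/2026).
The subordination applies — C was senior to E — so C and E swap.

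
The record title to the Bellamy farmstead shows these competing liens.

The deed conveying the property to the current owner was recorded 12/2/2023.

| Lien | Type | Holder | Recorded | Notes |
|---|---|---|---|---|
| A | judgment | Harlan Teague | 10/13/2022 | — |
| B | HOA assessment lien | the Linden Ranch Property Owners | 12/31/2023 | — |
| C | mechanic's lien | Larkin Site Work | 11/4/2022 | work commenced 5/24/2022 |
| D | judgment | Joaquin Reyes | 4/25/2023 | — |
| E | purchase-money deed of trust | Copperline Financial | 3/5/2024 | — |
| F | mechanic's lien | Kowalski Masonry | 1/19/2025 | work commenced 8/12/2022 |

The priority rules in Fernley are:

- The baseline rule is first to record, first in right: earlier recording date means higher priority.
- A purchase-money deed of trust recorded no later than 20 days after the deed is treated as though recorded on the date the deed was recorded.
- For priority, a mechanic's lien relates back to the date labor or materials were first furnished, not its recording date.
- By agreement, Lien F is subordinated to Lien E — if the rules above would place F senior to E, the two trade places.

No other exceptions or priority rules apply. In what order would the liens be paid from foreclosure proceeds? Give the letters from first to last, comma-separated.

C, E, A, D, B, F

First, effective dates: C relates back to 5/24/2022 (work commenced); E missed the 20-day window (94 days after the deed), so its recording date stands; F relates back to 8/12/2022 (work commenced).
Ordering by effective date: C (5/24/2022), F (8/12/2022), A (10/13/2022), D (4/25/2023), B (12/31/2023), E (3/5/2024).
F would otherwise be senior to E, so under the subordination agreement F and E exchange positions.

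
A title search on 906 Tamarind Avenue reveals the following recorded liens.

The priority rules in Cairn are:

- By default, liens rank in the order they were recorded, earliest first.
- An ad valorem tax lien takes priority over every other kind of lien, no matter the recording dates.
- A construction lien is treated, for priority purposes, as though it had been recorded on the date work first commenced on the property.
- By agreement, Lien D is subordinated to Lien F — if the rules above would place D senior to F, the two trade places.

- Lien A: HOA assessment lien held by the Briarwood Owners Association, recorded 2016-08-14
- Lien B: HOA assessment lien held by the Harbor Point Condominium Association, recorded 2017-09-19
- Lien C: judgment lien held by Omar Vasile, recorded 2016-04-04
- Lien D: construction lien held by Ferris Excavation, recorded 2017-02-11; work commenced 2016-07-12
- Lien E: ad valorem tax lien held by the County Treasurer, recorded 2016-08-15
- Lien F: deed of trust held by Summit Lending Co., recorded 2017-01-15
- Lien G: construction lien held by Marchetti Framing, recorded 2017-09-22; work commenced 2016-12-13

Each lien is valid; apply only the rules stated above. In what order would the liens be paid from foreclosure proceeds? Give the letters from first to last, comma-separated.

Adjusting effective dates: D is treated as recorded 2016-07-12, the work-commencement date; G's effective date is 2016-12-13, when work began.
E is an ad valorem tax lien and takes priority over every other lien.
Ordering the rest by effective date: C (2016-04-04), D (2016-07-12), A (2016-08-14), G (2016-12-13), F (2017-01-15), B (2017-09-19).
Because D would otherwise rank above F, the subordination swaps them.

E, C, F, A, G, D, B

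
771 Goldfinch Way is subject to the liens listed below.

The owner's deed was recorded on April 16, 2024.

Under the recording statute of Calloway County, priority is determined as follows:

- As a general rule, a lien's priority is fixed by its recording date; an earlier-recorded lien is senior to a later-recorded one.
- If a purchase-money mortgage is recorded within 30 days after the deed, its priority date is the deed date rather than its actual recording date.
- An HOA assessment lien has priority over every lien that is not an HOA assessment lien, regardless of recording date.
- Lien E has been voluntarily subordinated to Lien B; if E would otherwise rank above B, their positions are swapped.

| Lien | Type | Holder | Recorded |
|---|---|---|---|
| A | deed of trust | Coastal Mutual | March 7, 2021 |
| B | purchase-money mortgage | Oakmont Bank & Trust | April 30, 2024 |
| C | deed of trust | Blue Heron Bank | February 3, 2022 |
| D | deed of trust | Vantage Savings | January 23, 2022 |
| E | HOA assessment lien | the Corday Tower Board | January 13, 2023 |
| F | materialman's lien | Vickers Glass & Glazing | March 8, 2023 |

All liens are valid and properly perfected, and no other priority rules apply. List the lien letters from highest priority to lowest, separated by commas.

Effective dates: B relates back to the deed date April 16, 2024.
E is an HOA assessment lien and takes priority over every other lien.
The other liens, earliest effective date first: A (March 7, 2021), D (January 23, 2022), C (February 3, 2022), F (March 8, 2023), B (April 16, 2024).
Because E would otherwise rank above B, the subordination swaps them.

B, A, D, C, F, E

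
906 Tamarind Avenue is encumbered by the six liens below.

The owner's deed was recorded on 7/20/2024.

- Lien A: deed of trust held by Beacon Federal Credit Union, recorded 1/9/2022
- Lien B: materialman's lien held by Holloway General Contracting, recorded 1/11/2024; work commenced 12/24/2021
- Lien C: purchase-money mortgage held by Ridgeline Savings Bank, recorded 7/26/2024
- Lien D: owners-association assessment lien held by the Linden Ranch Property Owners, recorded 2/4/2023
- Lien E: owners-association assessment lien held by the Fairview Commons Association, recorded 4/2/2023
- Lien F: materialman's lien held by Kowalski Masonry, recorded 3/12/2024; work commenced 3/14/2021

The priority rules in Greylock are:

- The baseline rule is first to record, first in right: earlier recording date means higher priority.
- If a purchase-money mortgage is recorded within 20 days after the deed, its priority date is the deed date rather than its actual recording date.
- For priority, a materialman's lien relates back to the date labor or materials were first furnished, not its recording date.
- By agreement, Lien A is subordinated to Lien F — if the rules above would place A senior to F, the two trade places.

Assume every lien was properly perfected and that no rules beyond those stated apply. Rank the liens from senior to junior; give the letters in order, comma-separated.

Effective dates after the stated exceptions: B is treated as recorded 12/24/2021, the work-commencement date; C's effective date is the deed date, 7/20/2024; F is treated as recorded 3/14/2021, the work-commencement date.
Sorted by effective date: F (3/14/2021), B (12/24/2021), A (1/9/2022), D (2/4/2023), E (4/2/2023), C (7/20/2024).
A already ranks below F; the subordination has no effect.

F, B, A, D, E, C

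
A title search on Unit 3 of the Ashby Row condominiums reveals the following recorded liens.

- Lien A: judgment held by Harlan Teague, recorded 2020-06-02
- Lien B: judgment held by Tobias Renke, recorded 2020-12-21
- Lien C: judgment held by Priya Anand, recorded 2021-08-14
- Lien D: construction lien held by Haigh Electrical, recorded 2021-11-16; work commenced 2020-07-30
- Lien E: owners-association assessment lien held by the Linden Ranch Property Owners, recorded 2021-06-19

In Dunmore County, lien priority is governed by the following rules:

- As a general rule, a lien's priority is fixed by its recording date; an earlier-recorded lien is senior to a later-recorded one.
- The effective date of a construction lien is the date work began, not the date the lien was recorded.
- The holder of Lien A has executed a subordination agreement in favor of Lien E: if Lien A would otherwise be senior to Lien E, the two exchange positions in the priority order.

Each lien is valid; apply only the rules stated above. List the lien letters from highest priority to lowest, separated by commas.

Effective dates after the stated exceptions: D relates back to 2020-07-30 (work commenced).
Sorted by effective date: A (2020-06-02), D (2020-07-30), B (2020-12-21), E (2021-06-19), C (2021-08-14).
The subordination applies — A was senior to E — so A and E swap.

E, D, B, A, C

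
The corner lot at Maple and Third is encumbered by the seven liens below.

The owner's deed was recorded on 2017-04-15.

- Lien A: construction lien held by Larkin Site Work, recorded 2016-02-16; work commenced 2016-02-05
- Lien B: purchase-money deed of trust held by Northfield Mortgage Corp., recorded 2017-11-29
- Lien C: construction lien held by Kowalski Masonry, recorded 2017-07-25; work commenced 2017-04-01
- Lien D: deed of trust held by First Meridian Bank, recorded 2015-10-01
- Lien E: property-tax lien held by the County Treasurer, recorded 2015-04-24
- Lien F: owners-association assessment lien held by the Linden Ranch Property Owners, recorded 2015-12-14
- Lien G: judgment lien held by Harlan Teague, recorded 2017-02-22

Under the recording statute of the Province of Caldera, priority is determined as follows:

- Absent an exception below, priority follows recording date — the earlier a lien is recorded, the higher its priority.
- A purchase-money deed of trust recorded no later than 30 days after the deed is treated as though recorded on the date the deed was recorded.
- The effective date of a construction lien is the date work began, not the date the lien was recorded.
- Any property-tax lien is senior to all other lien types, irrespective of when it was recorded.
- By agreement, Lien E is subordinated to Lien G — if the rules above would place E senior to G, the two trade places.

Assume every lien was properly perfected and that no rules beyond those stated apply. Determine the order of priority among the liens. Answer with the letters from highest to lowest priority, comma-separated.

Adjusting effective dates: A's effective date is 2016-02-05, when work began; B was recorded 228 days after the deed — beyond 30 days — so no relation-back applies; C relates back to 2017-04-01 (work commenced).
As a property-tax lien, E is senior to every other lien.
Among the remaining liens, by effective date: D (2015-10-01), F (2015-12-14), A (2016-02-05), G (2017-02-22), C (2017-04-01), B (2017-11-29).
Because E would otherwise rank above G, the subordination swaps them.

G, D, F, A, E, C, B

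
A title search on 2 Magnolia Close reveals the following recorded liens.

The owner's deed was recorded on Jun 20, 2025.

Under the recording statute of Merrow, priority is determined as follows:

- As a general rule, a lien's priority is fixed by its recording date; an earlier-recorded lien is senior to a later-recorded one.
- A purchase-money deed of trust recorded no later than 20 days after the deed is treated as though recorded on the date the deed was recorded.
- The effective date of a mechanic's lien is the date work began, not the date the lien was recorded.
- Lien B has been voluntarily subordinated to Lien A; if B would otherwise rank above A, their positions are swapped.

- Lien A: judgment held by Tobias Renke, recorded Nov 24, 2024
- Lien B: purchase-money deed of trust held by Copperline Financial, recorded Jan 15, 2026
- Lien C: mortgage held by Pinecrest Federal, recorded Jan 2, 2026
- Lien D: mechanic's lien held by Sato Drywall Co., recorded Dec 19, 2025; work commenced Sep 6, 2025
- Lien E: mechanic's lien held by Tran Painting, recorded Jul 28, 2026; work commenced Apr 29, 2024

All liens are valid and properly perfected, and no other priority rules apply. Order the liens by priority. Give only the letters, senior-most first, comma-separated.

E, A, D, C, B

Effective dates: B was recorded 209 days after the deed, outside the 20-day window, so it keeps its recording date; D's effective date is Sep 6, 2025, when work began; E relates back to Apr 29, 2024 (work commenced).
Ordering by effective date: E (Apr 29, 2024), A (Nov 24, 2024), D (Sep 6, 2025), C (Jan 2, 2026), B (Jan 15, 2026).
B already ranks below A; the subordination has no effect.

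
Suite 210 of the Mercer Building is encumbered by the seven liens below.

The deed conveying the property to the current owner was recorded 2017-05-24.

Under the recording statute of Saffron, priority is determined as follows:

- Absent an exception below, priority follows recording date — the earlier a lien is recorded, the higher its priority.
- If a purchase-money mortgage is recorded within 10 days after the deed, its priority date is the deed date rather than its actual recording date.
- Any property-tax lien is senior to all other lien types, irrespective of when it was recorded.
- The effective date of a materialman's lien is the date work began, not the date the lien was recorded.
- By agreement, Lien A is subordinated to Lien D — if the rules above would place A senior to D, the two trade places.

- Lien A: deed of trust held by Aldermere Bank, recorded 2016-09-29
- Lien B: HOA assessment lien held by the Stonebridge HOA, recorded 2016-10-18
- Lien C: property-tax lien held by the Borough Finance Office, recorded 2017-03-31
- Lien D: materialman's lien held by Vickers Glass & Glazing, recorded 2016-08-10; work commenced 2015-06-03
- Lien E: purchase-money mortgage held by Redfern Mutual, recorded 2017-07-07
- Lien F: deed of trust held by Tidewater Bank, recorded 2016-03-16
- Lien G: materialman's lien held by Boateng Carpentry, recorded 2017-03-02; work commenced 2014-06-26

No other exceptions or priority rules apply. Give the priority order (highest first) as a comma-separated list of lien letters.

Adjusting effective dates: D's effective date is 2015-06-03, when work began; E missed the 10-day window (44 days after the deed), so its recording date stands; G's effective date is 2014-06-26, when work began.
As a property-tax lien, C is senior to every other lien.
The other liens, earliest effective date first: G (2014-06-26), D (2015-06-03), F (2016-03-16), A (2016-09-29), B (2016-10-18), E (2017-07-07).
Since A is not senior to D, the subordination leaves the order unchanged.

C, G, D, F, A, B, E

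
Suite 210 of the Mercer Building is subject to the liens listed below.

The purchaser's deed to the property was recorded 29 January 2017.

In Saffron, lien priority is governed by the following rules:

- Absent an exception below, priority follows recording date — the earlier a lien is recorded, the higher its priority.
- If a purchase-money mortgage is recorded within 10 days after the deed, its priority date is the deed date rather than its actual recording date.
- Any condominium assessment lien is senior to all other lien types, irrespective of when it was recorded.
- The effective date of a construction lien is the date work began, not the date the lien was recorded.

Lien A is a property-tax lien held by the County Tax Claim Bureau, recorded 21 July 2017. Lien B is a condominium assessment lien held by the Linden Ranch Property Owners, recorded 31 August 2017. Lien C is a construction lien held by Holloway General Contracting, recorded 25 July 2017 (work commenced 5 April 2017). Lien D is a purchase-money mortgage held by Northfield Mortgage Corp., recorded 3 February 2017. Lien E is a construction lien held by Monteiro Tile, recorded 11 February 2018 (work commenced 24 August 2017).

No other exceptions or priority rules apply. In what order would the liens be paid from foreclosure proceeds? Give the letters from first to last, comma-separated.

First, effective dates: C is treated as recorded 5 April 2017, the work-commencement date; D's effective date is the deed date, 29 January 2017; E's effective date is 24 August 2017, when work began.
As a condominium assessment lien, B is senior to every other lien.
Remaining liens by effective date: D (29 January 2017), C (5 April 2017), A (21 July 2017), E (24 August 2017).

B, D, C, A, E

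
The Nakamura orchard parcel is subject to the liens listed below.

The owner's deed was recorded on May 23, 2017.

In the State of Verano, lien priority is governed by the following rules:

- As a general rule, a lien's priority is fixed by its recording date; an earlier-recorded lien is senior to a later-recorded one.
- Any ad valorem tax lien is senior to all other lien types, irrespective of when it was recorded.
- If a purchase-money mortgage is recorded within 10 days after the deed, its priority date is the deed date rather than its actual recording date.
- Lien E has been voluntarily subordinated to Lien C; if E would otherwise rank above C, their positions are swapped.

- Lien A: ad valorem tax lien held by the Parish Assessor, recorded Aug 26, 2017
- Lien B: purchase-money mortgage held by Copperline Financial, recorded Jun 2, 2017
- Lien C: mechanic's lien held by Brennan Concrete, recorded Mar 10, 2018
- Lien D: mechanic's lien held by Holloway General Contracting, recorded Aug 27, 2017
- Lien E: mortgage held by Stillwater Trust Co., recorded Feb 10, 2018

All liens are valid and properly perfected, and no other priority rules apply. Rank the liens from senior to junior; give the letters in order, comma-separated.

A, B, D, C, E

Adjusting effective dates: B relates back to the deed date May 23, 2017.
A is an ad valorem tax lien, so it outranks all other liens regardless of date.
The other liens, earliest effective date first: B (May 23, 2017), D (Aug 27, 2017), E (Feb 10, 2018), C (Mar 10, 2018).
E is senior to C before the subordination, so the two trade places.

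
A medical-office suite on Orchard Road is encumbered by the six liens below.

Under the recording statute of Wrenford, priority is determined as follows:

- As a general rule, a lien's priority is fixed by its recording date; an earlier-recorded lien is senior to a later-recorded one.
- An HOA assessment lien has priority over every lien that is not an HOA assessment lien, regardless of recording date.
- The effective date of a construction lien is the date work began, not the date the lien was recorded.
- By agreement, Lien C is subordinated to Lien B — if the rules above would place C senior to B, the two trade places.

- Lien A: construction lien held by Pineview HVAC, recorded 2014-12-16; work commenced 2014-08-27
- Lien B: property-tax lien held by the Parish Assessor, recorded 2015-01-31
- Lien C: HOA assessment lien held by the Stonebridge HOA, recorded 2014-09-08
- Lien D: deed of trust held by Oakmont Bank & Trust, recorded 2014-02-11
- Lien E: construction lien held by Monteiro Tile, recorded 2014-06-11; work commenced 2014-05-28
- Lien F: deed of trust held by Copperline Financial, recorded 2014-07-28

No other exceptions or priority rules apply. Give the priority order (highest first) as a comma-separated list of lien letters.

Effective dates after the stated exceptions: A's effective date is 2014-08-27, when work began; E's effective date is 2014-05-28, when work began.
C is an HOA assessment lien and takes priority over every other lien.
Among the remaining liens, by effective date: D (2014-02-11), E (2014-05-28), F (2014-07-28), A (2014-08-27), B (2015-01-31).
C would otherwise be senior to B, so under the subordination agreement C and B exchange positions.

B, D, E, F, A, C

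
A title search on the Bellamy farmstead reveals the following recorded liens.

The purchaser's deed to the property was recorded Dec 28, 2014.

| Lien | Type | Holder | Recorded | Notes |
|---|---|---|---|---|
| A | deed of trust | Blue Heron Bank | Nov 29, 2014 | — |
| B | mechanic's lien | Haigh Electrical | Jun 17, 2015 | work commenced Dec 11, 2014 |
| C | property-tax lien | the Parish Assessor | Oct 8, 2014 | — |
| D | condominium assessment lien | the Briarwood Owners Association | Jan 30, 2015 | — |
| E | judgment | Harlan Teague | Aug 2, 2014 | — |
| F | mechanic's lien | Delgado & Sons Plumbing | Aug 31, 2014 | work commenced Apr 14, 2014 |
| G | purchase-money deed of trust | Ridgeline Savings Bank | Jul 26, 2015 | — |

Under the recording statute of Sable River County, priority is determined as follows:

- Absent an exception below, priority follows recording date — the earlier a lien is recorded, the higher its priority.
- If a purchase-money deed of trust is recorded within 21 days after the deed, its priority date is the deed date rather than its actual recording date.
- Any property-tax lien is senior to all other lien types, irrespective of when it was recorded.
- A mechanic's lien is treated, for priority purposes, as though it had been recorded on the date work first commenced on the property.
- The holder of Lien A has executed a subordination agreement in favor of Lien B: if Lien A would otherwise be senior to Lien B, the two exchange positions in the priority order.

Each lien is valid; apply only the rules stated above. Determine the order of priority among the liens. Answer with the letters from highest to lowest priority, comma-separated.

C, F, E, B, A, D, G

Effective dates: B is treated as recorded Dec 11, 2014, the work-commencement date; F relates back to Apr 14, 2014 (work commenced); G missed the 21-day window (210 days after the deed), so its recording date stands.
As a property-tax lien, C is senior to every other lien.
Remaining liens by effective date: F (Apr 14, 2014), E (Aug 2, 2014), A (Nov 29, 2014), B (Dec 11, 2014), D (Jan 30, 2015), G (Jul 26, 2015).
The subordination applies — A was senior to B — so A and B swap.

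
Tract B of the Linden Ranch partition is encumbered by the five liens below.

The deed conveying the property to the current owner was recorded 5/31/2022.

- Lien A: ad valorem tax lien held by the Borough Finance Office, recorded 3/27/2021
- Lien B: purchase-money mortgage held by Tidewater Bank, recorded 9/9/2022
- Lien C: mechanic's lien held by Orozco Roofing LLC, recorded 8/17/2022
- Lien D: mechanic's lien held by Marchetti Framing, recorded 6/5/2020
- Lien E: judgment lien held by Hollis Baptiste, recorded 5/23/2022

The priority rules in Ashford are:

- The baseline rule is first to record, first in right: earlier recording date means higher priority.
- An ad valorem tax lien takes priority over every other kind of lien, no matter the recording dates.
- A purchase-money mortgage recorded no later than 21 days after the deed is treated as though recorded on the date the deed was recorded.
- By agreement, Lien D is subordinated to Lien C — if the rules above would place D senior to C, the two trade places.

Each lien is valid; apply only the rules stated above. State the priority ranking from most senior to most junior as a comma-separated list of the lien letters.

A, C, E, D, B

Effective dates: B was recorded 101 days after the deed — beyond 21 days — so no relation-back applies.
A is an ad valorem tax lien and takes priority over every other lien.
The other liens, earliest effective date first: D (6/5/2020), E (5/23/2022), C (8/17/2022), B (9/9/2022).
The subordination applies — D was senior to C — so D and C swap.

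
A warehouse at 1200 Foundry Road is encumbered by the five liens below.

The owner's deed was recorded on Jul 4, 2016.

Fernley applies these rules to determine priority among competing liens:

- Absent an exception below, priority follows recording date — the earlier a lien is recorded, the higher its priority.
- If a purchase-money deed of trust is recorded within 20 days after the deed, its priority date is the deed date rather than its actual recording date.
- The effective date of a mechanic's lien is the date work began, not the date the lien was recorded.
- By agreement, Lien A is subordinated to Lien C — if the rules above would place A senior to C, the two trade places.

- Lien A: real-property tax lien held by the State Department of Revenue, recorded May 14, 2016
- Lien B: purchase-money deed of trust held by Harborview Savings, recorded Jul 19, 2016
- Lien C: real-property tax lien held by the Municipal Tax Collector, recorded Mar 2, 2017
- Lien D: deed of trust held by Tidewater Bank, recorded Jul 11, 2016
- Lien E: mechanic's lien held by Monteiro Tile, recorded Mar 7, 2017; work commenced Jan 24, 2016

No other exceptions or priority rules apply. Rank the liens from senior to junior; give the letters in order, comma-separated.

E, C, B, D, A

Effective dates after the stated exceptions: B's effective date is the deed date, Jul 4, 2016; E is treated as recorded Jan 24, 2016, the work-commencement date.
By effective date, earliest first: E (Jan 24, 2016), A (May 14, 2016), B (Jul 4, 2016), D (Jul 11, 2016), C (Mar 2, 2017).
A would otherwise be senior to C, so under the subordination agreement A and C exchange positions.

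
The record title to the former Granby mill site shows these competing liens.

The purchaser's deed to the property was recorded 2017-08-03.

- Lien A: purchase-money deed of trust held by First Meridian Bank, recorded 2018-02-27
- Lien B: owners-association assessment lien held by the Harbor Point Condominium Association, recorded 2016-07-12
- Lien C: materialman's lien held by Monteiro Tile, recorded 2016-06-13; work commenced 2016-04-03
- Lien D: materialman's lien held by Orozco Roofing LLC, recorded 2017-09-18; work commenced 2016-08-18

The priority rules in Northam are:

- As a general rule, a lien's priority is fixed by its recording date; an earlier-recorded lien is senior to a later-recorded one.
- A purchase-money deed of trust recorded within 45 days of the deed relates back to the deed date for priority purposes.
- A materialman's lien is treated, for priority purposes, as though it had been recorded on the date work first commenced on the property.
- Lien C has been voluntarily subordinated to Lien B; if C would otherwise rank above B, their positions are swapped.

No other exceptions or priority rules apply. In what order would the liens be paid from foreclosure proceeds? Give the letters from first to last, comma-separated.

B, C, D, A

Effective dates: A missed the 45-day window (208 days after the deed), so its recording date stands; C is treated as recorded 2016-04-03, the work-commencement date; D's effective date is 2016-08-18, when work began.
By effective date, earliest first: C (2016-04-03), B (2016-07-12), D (2016-08-18), A (2018-02-27).
C would otherwise be senior to B, so under the subordination agreement C and B exchange positions.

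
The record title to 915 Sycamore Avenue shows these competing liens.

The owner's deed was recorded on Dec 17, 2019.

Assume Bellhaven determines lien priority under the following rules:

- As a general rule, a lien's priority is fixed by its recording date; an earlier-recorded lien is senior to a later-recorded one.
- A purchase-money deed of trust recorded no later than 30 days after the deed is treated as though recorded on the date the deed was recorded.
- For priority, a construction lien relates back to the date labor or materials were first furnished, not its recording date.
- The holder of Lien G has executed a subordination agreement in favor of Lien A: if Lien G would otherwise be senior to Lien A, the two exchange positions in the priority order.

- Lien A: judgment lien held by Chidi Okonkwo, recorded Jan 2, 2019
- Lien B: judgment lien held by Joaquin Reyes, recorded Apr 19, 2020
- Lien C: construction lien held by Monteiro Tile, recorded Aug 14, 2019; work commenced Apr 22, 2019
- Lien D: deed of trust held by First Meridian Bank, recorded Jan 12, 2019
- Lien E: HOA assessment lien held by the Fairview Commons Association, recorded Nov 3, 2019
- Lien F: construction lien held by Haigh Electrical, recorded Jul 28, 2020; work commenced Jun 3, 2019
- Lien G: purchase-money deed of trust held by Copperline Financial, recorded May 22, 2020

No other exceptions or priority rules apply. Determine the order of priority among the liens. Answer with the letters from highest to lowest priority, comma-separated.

A, D, C, F, E, B, G

Effective dates after the stated exceptions: C's effective date is Apr 22, 2019, when work began; F's effective date is Jun 3, 2019, when work began; G was recorded 157 days after the deed — beyond 30 days — so no relation-back applies.
Ordering by effective date: A (Jan 2, 2019), D (Jan 12, 2019), C (Apr 22, 2019), F (Jun 3, 2019), E (Nov 3, 2019), B (Apr 19, 2020), G (May 22, 2020).
G already ranks below A; the subordination has no effect.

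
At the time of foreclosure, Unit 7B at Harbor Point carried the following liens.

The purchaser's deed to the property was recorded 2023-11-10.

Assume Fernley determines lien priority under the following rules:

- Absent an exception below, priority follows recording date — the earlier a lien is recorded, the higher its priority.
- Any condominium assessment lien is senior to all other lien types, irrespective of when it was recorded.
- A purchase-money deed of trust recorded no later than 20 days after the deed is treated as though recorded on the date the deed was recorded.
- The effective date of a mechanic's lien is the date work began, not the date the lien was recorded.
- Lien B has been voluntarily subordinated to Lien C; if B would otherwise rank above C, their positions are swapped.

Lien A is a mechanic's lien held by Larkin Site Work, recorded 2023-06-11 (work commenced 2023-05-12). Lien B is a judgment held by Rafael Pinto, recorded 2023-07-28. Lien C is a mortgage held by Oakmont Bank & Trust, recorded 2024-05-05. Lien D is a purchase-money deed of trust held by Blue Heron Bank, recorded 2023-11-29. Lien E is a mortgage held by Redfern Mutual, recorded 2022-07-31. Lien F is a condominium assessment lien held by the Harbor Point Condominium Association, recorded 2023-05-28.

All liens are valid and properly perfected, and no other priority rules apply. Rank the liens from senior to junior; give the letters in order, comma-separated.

Effective dates: A is treated as recorded 2023-05-12, the work-commencement date; D relates back to the deed date 2023-11-10.
F is a condominium assessment lien and takes priority over every other lien.
The other liens, earliest effective date first: E (2022-07-31), A (2023-05-12), B (2023-07-28), D (2023-11-10), C (2024-05-05).
B would otherwise be senior to C, so under the subordination agreement B and C exchange positions.

F, E, A, C, D, B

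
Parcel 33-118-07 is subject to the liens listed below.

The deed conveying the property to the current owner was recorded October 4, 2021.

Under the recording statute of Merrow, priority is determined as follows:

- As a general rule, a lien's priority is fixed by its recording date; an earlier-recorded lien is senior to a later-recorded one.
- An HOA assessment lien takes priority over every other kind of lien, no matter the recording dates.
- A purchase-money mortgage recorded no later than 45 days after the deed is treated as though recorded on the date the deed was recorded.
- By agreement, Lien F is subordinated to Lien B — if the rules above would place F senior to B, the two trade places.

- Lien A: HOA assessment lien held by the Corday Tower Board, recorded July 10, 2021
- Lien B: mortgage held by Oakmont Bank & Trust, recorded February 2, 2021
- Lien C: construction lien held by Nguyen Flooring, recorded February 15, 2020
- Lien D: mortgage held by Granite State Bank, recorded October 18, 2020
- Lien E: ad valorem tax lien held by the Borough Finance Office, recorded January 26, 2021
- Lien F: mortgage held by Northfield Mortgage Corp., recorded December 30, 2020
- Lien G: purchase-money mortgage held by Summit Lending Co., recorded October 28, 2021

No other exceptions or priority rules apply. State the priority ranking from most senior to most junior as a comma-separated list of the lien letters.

A, C, D, B, E, F, G

Effective dates: G relates back to the deed date October 4, 2021.
A, as an HOA assessment lien, has superpriority and ranks first.
Ordering the rest by effective date: C (February 15, 2020), D (October 18, 2020), F (December 30, 2020), E (January 26, 2021), B (February 2, 2021), G (October 4, 2021).
Because F would otherwise rank above B, the subordination swaps them.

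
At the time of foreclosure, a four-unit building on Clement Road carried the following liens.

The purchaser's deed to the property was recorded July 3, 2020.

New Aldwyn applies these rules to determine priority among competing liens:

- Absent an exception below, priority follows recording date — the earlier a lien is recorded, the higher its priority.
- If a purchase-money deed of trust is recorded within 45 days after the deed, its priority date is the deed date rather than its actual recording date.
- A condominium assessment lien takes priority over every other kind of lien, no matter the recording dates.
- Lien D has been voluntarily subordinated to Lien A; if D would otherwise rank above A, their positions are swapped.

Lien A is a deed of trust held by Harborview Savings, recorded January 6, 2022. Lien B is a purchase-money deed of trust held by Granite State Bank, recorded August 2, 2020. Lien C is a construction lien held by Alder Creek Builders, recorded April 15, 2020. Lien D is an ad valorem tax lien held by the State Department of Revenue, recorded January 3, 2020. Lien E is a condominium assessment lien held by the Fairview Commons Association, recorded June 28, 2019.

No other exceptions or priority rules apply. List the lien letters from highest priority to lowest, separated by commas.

Effective dates after the stated exceptions: B relates back to the deed date July 3, 2020.
E is a condominium assessment lien and takes priority over every other lien.
Remaining liens by effective date: D (January 3, 2020), C (April 15, 2020), B (July 3, 2020), A (January 6, 2022).
D is senior to A before the subordination, so the two trade places.

E, A, C, B, D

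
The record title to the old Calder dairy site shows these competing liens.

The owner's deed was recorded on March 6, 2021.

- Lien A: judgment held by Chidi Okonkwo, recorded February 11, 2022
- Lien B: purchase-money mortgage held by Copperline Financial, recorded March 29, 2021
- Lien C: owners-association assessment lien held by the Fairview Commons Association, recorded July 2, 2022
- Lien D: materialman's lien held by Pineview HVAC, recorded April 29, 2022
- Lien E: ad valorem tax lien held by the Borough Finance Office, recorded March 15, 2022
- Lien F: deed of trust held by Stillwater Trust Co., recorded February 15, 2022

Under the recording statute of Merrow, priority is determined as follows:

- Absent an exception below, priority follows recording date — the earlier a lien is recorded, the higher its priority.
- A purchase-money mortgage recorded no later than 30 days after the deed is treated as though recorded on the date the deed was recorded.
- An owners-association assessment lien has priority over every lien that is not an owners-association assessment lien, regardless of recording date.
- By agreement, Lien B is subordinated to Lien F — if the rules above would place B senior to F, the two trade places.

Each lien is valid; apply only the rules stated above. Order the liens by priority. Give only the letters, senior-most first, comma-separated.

C, F, A, B, E, D

First, effective dates: B was recorded within the 30-day window, so its effective date is the deed date March 6, 2021.
C is an owners-association assessment lien and takes priority over every other lien.
Among the remaining liens, by effective date: B (March 6, 2021), A (February 11, 2022), F (February 15, 2022), E (March 15, 2022), D (April 29, 2022).
B is senior to F before the subordination, so the two trade places.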